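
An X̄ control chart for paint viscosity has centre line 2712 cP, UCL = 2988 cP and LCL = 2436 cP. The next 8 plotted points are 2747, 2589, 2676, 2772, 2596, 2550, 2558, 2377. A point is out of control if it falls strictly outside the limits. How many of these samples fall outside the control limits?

1

Compare each point to [2436, 2988]: sample 8 = 2377 < LCL.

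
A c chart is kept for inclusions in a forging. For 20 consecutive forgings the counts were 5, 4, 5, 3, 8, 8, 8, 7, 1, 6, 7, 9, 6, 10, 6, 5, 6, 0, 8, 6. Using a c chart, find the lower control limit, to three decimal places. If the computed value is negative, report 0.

0.000

c̄ = (5 + 4 + 5 + 3 + 8 + 8 + 8 + 7 + 1 + 6 + 7 + 9 + 6 + 10 + 6 + 5 + 6 + 0 + 8 + 6) / 20 = 118 / 20 = 5.9000
LCL = c̄ − 3√c̄ = 5.9000 − 3 × 2.4290 = -1.3870 → 0 (cannot be negative)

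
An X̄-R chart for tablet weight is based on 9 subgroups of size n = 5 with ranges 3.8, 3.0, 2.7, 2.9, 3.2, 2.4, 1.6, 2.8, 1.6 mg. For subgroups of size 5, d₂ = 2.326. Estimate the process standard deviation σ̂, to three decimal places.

1.146

R̄ = (3.8 + 3.0 + 2.7 + 2.9 + 3.2 + 2.4 + 1.6 + 2.8 + 1.6) / 9 = 2.6667
σ̂ = R̄ / d₂ = 2.6667 / 2.326 = 1.1465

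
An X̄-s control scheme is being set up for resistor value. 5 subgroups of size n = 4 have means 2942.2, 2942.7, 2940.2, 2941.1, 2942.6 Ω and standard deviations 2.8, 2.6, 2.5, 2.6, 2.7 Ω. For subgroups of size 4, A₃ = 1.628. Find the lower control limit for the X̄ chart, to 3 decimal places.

2937.462

X̄̄ = (2942.2 + 2942.7 + 2940.2 + 2941.1 + 2942.6) / 5 = 2941.7600
s̄ = (2.8 + 2.6 + 2.5 + 2.6 + 2.7) / 5 = 2.6400
LCL = X̄̄ − A₃·s̄ = 2941.7600 − 1.628 × 2.6400 = 2937.4621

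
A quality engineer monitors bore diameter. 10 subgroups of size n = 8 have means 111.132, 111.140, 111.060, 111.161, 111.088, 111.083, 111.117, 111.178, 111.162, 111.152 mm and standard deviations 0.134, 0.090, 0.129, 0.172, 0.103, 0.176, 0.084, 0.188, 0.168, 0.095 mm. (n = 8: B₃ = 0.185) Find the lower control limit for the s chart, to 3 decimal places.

s̄ = (0.134 + 0.090 + 0.129 + 0.172 + 0.103 + 0.176 + 0.084 + 0.188 + 0.168 + 0.095) / 10 = 0.1339
LCL_s = B₃·s̄ = 0.185 × 0.1339 = 0.0248

0.025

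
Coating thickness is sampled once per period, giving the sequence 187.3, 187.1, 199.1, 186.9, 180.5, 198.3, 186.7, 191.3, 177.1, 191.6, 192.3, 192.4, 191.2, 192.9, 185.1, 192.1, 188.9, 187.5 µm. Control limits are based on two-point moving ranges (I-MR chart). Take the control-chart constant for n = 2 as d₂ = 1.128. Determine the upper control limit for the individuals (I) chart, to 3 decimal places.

X̄ = (187.3 + 187.1 + 199.1 + 186.9 + 180.5 + 198.3 + 186.7 + 191.3 + 177.1 + 191.6 + 192.3 + 192.4 + 191.2 + 192.9 + 185.1 + 192.1 + 188.9 + 187.5) / 18 = 189.3500
Moving ranges: 0.2, 12.0, 12.2, 6.4, 17.8, 11.6, 4.6, 14.2, 14.5, 0.7, 0.1, 1.2, 1.7, 7.8, 7.0, 3.2, 1.4; M̄R̄ = 116.6000 / 17 = 6.8588
UCL = X̄ + 3·M̄R̄/d₂ = 189.3500 + 3 × 6.8588 / 1.128 = 207.5916

207.592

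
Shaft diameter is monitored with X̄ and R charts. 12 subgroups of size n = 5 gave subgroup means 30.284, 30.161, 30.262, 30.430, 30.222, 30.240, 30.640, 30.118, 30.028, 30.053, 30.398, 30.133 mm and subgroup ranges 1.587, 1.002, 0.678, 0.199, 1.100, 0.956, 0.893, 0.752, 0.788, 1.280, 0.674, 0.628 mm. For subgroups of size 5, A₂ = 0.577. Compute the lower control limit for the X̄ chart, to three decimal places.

X̄̄ = (30.284 + 30.161 + 30.262 + 30.430 + 30.222 + 30.240 + 30.640 + 30.118 + 30.028 + 30.053 + 30.398 + 30.133) / 12 = 362.9690 / 12 = 30.2474
R̄ = (1.587 + 1.002 + 0.678 + 0.199 + 1.100 + 0.956 + 0.893 + 0.752 + 0.788 + 1.280 + 0.674 + 0.628) / 12 = 10.5370 / 12 = 0.8781
LCL = X̄̄ − A₂·R̄ = 30.2474 − 0.577 × 0.8781 = 29.7408

29.741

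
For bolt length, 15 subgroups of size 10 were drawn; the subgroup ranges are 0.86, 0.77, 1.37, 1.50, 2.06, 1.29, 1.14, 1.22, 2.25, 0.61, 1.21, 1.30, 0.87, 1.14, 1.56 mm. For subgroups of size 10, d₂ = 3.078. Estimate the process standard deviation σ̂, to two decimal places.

R̄ = (0.86 + 0.77 + 1.37 + 1.50 + 2.06 + 1.29 + 1.14 + 1.22 + 2.25 + 0.61 + 1.21 + 1.30 + 0.87 + 1.14 + 1.56) / 15 = 1.2767
σ̂ = R̄ / d₂ = 1.2767 / 3.078 = 0.4148

0.41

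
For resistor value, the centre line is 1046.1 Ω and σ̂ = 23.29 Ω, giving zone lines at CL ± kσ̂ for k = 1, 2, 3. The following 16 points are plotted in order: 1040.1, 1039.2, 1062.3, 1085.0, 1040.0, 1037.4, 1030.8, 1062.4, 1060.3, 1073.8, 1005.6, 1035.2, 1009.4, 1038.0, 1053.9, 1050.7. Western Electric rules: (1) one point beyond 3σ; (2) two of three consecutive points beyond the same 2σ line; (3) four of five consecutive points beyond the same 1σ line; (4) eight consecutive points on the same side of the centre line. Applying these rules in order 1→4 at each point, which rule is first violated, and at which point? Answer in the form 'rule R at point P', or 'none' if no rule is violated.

none

Zone of each point (C = within 1σ̂, B = 1σ̂–2σ̂, A = 2σ̂–3σ̂, * = beyond 3σ̂; sign = side of CL): 1:-C, 2:-C, 3:+C, 4:+B, 5:-C, 6:-C, 7:-C, 8:+C, 9:+C, 10:+B, 11:-B, 12:-C, 13:-B, 14:-C, 15:+C, 16:+C
No rule fires across all 16 points.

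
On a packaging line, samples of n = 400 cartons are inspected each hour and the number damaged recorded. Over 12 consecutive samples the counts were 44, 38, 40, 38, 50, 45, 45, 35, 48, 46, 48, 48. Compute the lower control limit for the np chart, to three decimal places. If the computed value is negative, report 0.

25.023

p̄ = Σdᵢ / (k·n) = 525 / (12 × 400) = 0.10938
LCL = np̄ − 3·√(np̄(1−p̄)) = 43.7500 − 3 × 6.2422 = 25.0235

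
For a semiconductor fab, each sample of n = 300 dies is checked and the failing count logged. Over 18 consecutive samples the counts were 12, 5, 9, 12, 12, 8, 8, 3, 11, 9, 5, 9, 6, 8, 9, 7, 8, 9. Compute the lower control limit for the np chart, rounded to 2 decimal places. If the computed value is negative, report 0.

0.00

p̄ = Σdᵢ / (k·n) = 150 / (18 × 300) = 0.02778
LCL = np̄ − 3·√(np̄(1−p̄)) = 8.3333 − 3 × 2.8464 = -0.2058 → 0 (negative, so LCL = 0)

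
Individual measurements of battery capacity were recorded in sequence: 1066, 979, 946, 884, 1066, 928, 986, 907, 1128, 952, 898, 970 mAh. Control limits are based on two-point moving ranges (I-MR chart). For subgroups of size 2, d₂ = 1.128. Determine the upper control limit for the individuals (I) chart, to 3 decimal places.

1256.781

X̄ = (1066 + 979 + 946 + 884 + 1066 + 928 + 986 + 907 + 1128 + 952 + 898 + 970) / 12 = 975.8333
Moving ranges: 87, 33, 62, 182, 138, 58, 79, 221, 176, 54, 72; M̄R̄ = 1162.0000 / 11 = 105.6364
UCL = X̄ + 3·M̄R̄/d₂ = 975.8333 + 3 × 105.6364 / 1.128 = 1256.7811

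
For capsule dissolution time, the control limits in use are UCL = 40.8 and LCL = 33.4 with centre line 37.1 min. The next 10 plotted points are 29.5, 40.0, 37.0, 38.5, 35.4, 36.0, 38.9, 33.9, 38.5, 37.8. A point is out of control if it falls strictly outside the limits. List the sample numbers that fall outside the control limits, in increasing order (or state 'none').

Compare each point to [33.4, 40.8]: sample 1 = 29.5 < LCL.

1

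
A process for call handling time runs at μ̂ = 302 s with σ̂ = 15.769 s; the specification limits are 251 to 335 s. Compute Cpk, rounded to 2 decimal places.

Cpu = (USL − μ̂) / (3σ̂) = (335 − 302) / (3 × 15.769) = 0.6976; Cpl = (μ̂ − LSL) / (3σ̂) = (302 − 251) / (3 × 15.769) = 1.0781; Cpk = min(Cpu, Cpl) = 0.6976

0.70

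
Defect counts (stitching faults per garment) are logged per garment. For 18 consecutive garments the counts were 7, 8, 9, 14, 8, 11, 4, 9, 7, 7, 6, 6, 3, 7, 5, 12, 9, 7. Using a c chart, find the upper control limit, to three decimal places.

16.059

c̄ = (7 + 8 + 9 + 14 + 8 + 11 + 4 + 9 + 7 + 7 + 6 + 6 + 3 + 7 + 5 + 12 + 9 + 7) / 18 = 139 / 18 = 7.7222
UCL = c̄ + 3√c̄ = 7.7222 + 3 × √7.7222 = 7.7222 + 3 × 2.7789 = 16.0589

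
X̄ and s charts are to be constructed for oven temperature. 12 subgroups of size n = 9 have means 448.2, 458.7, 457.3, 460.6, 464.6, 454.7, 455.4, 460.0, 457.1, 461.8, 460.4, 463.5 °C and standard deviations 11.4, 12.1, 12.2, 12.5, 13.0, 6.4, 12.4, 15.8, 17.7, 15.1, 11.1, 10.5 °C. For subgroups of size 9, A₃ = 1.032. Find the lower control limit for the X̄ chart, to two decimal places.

445.61

X̄̄ = (448.2 + 458.7 + 457.3 + 460.6 + 464.6 + 454.7 + 455.4 + 460.0 + 457.1 + 461.8 + 460.4 + 463.5) / 12 = 458.5250
s̄ = (11.4 + 12.1 + 12.2 + 12.5 + 13.0 + 6.4 + 12.4 + 15.8 + 17.7 + 15.1 + 11.1 + 10.5) / 12 = 12.5167
LCL = X̄̄ − A₃·s̄ = 458.5250 − 1.032 × 12.5167 = 445.6078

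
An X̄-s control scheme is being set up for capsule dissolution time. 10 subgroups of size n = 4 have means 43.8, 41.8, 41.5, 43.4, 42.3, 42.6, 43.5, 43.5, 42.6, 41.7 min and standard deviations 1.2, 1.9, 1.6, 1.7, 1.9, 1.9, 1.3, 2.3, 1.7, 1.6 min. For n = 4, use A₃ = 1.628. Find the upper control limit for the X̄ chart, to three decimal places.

45.454

X̄̄ = (43.8 + 41.8 + 41.5 + 43.4 + 42.3 + 42.6 + 43.5 + 43.5 + 42.6 + 41.7) / 10 = 42.6700
s̄ = (1.2 + 1.9 + 1.6 + 1.7 + 1.9 + 1.9 + 1.3 + 2.3 + 1.7 + 1.6) / 10 = 1.7100
UCL = X̄̄ + A₃·s̄ = 42.6700 + 1.628 × 1.7100 = 45.4539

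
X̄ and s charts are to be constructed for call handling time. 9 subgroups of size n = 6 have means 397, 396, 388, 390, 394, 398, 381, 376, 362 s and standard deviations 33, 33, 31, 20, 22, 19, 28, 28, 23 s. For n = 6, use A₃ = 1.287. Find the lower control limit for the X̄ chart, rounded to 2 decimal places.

353.00

X̄̄ = (397 + 396 + 388 + 390 + 394 + 398 + 381 + 376 + 362) / 9 = 386.8889
s̄ = (33 + 33 + 31 + 20 + 22 + 19 + 28 + 28 + 23) / 9 = 26.3333
LCL = X̄̄ − A₃·s̄ = 386.8889 − 1.287 × 26.3333 = 352.9979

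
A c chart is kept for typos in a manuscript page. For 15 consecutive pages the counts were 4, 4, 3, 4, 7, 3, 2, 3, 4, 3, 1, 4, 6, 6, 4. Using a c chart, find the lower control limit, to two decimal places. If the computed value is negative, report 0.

0.00

c̄ = (4 + 4 + 3 + 4 + 7 + 3 + 2 + 3 + 4 + 3 + 1 + 4 + 6 + 6 + 4) / 15 = 58 / 15 = 3.8667
LCL = c̄ − 3√c̄ = 3.8667 − 3 × 1.9664 = -2.0325 → 0 (cannot be negative)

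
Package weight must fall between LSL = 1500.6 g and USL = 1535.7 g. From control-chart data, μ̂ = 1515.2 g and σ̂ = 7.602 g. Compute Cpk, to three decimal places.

0.640

Cpu = (USL − μ̂) / (3σ̂) = (1535.7 − 1515.2) / (3 × 7.602) = 0.8989; Cpl = (μ̂ − LSL) / (3σ̂) = (1515.2 − 1500.6) / (3 × 7.602) = 0.6402; Cpk = min(Cpu, Cpl) = 0.6402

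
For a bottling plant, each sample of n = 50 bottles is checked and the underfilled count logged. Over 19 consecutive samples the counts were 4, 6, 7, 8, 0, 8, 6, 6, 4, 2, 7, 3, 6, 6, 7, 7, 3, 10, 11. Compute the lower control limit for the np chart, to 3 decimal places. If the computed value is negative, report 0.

p̄ = Σdᵢ / (k·n) = 111 / (19 × 50) = 0.11684
LCL = np̄ − 3·√(np̄(1−p̄)) = 5.8421 − 3 × 2.2715 = -0.9723 → 0 (negative, so LCL = 0)

0.000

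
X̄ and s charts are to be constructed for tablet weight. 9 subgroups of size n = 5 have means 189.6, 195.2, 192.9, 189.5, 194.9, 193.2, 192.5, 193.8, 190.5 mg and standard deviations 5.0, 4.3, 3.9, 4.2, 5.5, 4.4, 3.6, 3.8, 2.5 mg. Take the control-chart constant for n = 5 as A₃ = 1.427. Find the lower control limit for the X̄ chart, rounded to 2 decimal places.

186.56

X̄̄ = (189.6 + 195.2 + 192.9 + 189.5 + 194.9 + 193.2 + 192.5 + 193.8 + 190.5) / 9 = 192.4556
s̄ = (5.0 + 4.3 + 3.9 + 4.2 + 5.5 + 4.4 + 3.6 + 3.8 + 2.5) / 9 = 4.1333
LCL = X̄̄ − A₃·s̄ = 192.4556 − 1.427 × 4.1333 = 186.5573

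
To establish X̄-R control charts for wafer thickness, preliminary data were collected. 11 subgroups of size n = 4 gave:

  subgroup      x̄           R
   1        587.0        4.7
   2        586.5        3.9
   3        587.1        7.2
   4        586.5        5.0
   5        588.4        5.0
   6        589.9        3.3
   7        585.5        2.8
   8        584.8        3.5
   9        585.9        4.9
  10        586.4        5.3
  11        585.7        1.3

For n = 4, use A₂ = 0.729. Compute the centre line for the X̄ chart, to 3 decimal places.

X̄̄ = (587.0 + 586.5 + 587.1 + 586.5 + 588.4 + 589.9 + 585.5 + 584.8 + 585.9 + 586.4 + 585.7) / 11 = 6453.7000 / 11 = 586.7000
CL = X̄̄ = 586.7000

586.700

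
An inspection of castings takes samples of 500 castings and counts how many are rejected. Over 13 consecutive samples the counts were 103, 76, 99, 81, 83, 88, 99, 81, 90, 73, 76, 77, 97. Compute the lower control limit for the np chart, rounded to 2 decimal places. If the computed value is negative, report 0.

61.02

p̄ = Σdᵢ / (k·n) = 1123 / (13 × 500) = 0.17277
LCL = np̄ − 3·√(np̄(1−p̄)) = 86.3846 − 3 × 8.4534 = 61.0244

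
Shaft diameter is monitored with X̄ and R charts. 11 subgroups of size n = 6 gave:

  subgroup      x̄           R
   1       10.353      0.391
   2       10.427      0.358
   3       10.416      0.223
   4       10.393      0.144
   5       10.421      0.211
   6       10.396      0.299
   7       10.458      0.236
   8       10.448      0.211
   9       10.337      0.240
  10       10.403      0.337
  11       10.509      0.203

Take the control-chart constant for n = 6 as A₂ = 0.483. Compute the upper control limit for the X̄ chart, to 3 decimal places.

X̄̄ = (10.353 + 10.427 + 10.416 + 10.393 + 10.421 + 10.396 + 10.458 + 10.448 + 10.337 + 10.403 + 10.509) / 11 = 114.5610 / 11 = 10.4146
R̄ = (0.391 + 0.358 + 0.223 + 0.144 + 0.211 + 0.299 + 0.236 + 0.211 + 0.240 + 0.337 + 0.203) / 11 = 2.8530 / 11 = 0.2594
UCL = X̄̄ + A₂·R̄ = 10.4146 + 0.483 × 0.2594 = 10.5399

10.540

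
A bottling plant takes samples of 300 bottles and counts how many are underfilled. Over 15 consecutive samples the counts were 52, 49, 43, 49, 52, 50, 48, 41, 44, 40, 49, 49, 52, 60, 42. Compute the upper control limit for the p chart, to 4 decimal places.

0.2235

p̄ = Σdᵢ / (k·n) = 720 / (15 × 300) = 0.16000
UCL = p̄ + 3·√(p̄(1−p̄)/n) = 0.16000 + 3 × √(0.16000×0.84000/300) = 0.16000 + 3 × 0.02117 = 0.22350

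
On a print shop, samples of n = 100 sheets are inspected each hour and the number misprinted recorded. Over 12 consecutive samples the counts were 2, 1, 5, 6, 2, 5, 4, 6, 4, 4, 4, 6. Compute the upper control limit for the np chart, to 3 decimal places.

10.020

p̄ = Σdᵢ / (k·n) = 49 / (12 × 100) = 0.04083
UCL = np̄ + 3·√(np̄(1−p̄)) = 4.0833 + 3 × √(4.0833×0.95917) = 4.0833 + 3 × 1.9790 = 10.0205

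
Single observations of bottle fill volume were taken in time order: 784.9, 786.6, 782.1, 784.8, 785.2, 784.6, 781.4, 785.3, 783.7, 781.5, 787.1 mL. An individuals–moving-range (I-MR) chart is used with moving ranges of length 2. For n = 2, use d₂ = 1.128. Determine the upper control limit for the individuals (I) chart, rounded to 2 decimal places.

X̄ = (784.9 + 786.6 + 782.1 + 784.8 + 785.2 + 784.6 + 781.4 + 785.3 + 783.7 + 781.5 + 787.1) / 11 = 784.2909
Moving ranges: 1.7, 4.5, 2.7, 0.4, 0.6, 3.2, 3.9, 1.6, 2.2, 5.6; M̄R̄ = 26.4000 / 10 = 2.6400
UCL = X̄ + 3·M̄R̄/d₂ = 784.2909 + 3 × 2.6400 / 1.128 = 791.3122

791.31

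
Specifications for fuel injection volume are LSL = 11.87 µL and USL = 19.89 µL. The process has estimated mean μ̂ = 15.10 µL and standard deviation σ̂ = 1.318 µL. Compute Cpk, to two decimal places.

Cpu = (USL − μ̂) / (3σ̂) = (19.89 − 15.10) / (3 × 1.318) = 1.2114; Cpl = (μ̂ − LSL) / (3σ̂) = (15.10 − 11.87) / (3 × 1.318) = 0.8169; Cpk = min(Cpu, Cpl) = 0.8169

0.82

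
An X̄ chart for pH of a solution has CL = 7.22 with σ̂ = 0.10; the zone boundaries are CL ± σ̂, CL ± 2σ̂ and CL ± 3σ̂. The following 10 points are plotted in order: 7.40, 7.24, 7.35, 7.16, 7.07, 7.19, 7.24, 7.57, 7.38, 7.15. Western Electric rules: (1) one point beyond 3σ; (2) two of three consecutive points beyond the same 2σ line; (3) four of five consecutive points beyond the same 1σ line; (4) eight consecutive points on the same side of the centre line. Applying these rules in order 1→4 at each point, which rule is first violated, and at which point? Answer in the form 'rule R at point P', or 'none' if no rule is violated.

rule 1 at point 8

Zone of each point (C = within 1σ̂, B = 1σ̂–2σ̂, A = 2σ̂–3σ̂, * = beyond 3σ̂; sign = side of CL): 1:+B, 2:+C, 3:+B, 4:-C, 5:-B, 6:-C, 7:+C, 8:+*, 9:+B, 10:-C
Rule 1 (one point beyond the 3σ limits) is satisfied at point 8.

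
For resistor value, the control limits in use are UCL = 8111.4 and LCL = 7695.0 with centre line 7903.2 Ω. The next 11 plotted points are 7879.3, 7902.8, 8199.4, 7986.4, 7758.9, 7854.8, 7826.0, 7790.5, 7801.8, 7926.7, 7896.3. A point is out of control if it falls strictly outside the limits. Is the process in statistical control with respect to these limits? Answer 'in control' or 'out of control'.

out of control

Compare each point to [7695.0, 8111.4]: sample 3 = 8199.4 > UCL.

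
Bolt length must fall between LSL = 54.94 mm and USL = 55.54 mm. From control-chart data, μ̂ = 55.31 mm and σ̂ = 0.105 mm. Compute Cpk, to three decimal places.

Cpu = (USL − μ̂) / (3σ̂) = (55.54 − 55.31) / (3 × 0.105) = 0.7302; Cpl = (μ̂ − LSL) / (3σ̂) = (55.31 − 54.94) / (3 × 0.105) = 1.1746; Cpk = min(Cpu, Cpl) = 0.7302

0.730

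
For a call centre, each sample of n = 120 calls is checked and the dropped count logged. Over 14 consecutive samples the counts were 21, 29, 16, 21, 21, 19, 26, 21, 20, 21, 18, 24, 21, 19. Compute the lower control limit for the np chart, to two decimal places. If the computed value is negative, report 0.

p̄ = Σdᵢ / (k·n) = 297 / (14 × 120) = 0.17679
LCL = np̄ − 3·√(np̄(1−p̄)) = 21.2143 − 3 × 4.1790 = 8.6773

8.68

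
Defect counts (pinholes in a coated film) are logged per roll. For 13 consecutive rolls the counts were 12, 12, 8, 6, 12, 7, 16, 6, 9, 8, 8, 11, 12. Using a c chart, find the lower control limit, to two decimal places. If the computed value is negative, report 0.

0.39

c̄ = (12 + 12 + 8 + 6 + 12 + 7 + 16 + 6 + 9 + 8 + 8 + 11 + 12) / 13 = 127 / 13 = 9.7692
LCL = c̄ − 3√c̄ = 9.7692 − 3 × 3.1256 = 0.3925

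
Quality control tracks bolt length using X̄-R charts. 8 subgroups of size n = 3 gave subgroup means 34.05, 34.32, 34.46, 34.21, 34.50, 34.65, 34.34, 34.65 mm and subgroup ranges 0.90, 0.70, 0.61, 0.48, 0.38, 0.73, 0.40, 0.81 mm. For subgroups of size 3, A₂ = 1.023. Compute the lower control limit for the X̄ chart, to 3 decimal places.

X̄̄ = (34.05 + 34.32 + 34.46 + 34.21 + 34.50 + 34.65 + 34.34 + 34.65) / 8 = 275.1800 / 8 = 34.3975
R̄ = (0.90 + 0.70 + 0.61 + 0.48 + 0.38 + 0.73 + 0.40 + 0.81) / 8 = 5.0100 / 8 = 0.6262
LCL = X̄̄ − A₂·R̄ = 34.3975 − 1.023 × 0.6262 = 33.7568

33.757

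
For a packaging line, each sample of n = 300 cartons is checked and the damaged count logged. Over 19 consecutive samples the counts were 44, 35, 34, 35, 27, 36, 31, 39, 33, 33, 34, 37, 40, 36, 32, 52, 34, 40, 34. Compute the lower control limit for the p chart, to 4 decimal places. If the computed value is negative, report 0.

p̄ = Σdᵢ / (k·n) = 686 / (19 × 300) = 0.12035
LCL = p̄ − 3·√(p̄(1−p̄)/n) = 0.12035 − 3 × 0.01879 = 0.06399

0.0640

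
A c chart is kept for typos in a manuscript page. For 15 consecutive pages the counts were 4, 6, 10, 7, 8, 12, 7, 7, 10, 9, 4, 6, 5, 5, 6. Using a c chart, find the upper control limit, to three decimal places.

15.042

c̄ = (4 + 6 + 10 + 7 + 8 + 12 + 7 + 7 + 10 + 9 + 4 + 6 + 5 + 5 + 6) / 15 = 106 / 15 = 7.0667
UCL = c̄ + 3√c̄ = 7.0667 + 3 × √7.0667 = 7.0667 + 3 × 2.6583 = 15.0416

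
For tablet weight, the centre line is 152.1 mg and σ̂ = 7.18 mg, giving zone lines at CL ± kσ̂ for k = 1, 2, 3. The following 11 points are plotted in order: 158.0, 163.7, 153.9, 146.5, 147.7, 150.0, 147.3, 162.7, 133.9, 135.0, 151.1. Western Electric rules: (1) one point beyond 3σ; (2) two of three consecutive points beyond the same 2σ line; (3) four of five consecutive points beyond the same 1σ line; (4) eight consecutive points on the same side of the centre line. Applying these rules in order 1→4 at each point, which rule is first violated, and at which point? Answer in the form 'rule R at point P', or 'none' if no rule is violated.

rule 2 at point 10

Zone of each point (C = within 1σ̂, B = 1σ̂–2σ̂, A = 2σ̂–3σ̂, * = beyond 3σ̂; sign = side of CL): 1:+C, 2:+B, 3:+C, 4:-C, 5:-C, 6:-C, 7:-C, 8:+B, 9:-A, 10:-A, 11:-C
Rule 2 (two of three consecutive points beyond the same 2σ limit) is satisfied at point 10.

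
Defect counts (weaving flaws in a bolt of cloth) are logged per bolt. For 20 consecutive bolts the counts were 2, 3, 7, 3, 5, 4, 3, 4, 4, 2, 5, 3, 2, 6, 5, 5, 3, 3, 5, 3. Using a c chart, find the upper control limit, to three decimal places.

9.736

c̄ = (2 + 3 + 7 + 3 + 5 + 4 + 3 + 4 + 4 + 2 + 5 + 3 + 2 + 6 + 5 + 5 + 3 + 3 + 5 + 3) / 20 = 77 / 20 = 3.8500
UCL = c̄ + 3√c̄ = 3.8500 + 3 × √3.8500 = 3.8500 + 3 × 1.9621 = 9.7364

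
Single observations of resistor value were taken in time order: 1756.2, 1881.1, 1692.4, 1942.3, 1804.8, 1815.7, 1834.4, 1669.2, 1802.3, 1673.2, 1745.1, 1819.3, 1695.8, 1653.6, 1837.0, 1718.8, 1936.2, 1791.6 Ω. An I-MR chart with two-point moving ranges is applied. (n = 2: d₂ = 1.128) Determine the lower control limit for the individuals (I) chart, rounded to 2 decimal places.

X̄ = (1756.2 + 1881.1 + 1692.4 + 1942.3 + 1804.8 + 1815.7 + 1834.4 + 1669.2 + 1802.3 + 1673.2 + 1745.1 + 1819.3 + 1695.8 + 1653.6 + 1837.0 + 1718.8 + 1936.2 + 1791.6) / 18 = 1781.6111
Moving ranges: 124.9, 188.7, 249.9, 137.5, 10.9, 18.7, 165.2, 133.1, 129.1, 71.9, 74.2, 123.5, 42.2, 183.4, 118.2, 217.4, 144.6; M̄R̄ = 2133.4000 / 17 = 125.4941
LCL = X̄ − 3·M̄R̄/d₂ = 1781.6111 − 3 × 125.4941 / 1.128 = 1447.8502

1447.85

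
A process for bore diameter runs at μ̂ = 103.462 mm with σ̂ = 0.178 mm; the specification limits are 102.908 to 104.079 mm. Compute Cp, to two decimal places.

Cp = (USL − LSL) / (6σ̂) = (104.079 − 102.908) / (6 × 0.178) = 1.1710 / 1.0680 = 1.0964

1.10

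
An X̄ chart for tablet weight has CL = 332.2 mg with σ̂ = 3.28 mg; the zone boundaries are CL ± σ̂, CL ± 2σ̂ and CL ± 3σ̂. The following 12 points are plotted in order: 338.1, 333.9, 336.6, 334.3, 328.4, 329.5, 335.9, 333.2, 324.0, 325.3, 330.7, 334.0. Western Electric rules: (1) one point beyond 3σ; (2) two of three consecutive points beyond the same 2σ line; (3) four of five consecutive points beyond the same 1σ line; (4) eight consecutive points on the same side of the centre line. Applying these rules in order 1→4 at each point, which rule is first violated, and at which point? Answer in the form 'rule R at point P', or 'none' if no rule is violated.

rule 2 at point 10

Zone of each point (C = within 1σ̂, B = 1σ̂–2σ̂, A = 2σ̂–3σ̂, * = beyond 3σ̂; sign = side of CL): 1:+B, 2:+C, 3:+B, 4:+C, 5:-B, 6:-C, 7:+B, 8:+C, 9:-A, 10:-A, 11:-C, 12:+C
Rule 2 (two of three consecutive points beyond the same 2σ limit) is satisfied at point 10.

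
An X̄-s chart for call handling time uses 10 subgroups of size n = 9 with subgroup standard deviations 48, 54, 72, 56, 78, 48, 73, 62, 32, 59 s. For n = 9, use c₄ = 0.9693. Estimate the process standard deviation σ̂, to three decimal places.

s̄ = (48 + 54 + 72 + 56 + 78 + 48 + 73 + 62 + 32 + 59) / 10 = 58.2000
σ̂ = s̄ / c₄ = 58.2000 / 0.9693 = 60.0433

60.043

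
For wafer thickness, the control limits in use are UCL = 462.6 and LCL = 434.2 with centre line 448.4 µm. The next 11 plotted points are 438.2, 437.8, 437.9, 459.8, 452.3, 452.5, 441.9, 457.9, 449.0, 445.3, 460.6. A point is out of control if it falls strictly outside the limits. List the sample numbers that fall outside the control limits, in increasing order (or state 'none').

none

All 11 points lie within [434.2, 462.6].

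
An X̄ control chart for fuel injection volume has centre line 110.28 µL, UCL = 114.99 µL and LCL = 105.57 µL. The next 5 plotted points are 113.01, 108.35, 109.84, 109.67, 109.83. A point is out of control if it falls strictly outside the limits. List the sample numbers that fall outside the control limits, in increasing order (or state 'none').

All 5 points lie within [105.57, 114.99].

none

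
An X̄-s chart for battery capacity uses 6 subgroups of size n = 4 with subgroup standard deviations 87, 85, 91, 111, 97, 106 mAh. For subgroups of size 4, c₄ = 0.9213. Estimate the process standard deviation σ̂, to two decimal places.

s̄ = (87 + 85 + 91 + 111 + 97 + 106) / 6 = 96.1667
σ̂ = s̄ / c₄ = 96.1667 / 0.9213 = 104.3815

104.38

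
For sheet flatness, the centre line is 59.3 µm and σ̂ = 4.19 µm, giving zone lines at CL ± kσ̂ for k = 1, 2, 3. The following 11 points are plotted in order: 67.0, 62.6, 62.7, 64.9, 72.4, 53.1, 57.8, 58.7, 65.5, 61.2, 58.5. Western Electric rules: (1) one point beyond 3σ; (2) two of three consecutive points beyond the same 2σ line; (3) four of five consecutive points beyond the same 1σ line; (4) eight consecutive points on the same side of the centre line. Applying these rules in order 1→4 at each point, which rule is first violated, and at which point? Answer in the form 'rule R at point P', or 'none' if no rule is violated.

Zone of each point (C = within 1σ̂, B = 1σ̂–2σ̂, A = 2σ̂–3σ̂, * = beyond 3σ̂; sign = side of CL): 1:+B, 2:+C, 3:+C, 4:+B, 5:+*, 6:-B, 7:-C, 8:-C, 9:+B, 10:+C, 11:-C
Rule 1 (one point beyond the 3σ limits) is satisfied at point 5.

rule 1 at point 5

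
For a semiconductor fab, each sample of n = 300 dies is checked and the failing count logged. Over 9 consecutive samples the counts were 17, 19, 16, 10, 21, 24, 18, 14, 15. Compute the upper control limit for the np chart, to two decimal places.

29.16

p̄ = Σdᵢ / (k·n) = 154 / (9 × 300) = 0.05704
UCL = np̄ + 3·√(np̄(1−p̄)) = 17.1111 + 3 × √(17.1111×0.94296) = 17.1111 + 3 × 4.0169 = 29.1617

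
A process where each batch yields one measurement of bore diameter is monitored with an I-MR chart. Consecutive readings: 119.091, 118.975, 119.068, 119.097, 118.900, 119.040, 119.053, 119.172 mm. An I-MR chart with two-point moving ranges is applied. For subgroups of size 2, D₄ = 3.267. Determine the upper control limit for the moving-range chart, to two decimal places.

0.33

Moving ranges: 0.116, 0.093, 0.029, 0.197, 0.140, 0.013, 0.119; M̄R̄ = 0.7070 / 7 = 0.1010
UCL_MR = D₄·M̄R̄ = 3.267 × 0.1010 = 0.3300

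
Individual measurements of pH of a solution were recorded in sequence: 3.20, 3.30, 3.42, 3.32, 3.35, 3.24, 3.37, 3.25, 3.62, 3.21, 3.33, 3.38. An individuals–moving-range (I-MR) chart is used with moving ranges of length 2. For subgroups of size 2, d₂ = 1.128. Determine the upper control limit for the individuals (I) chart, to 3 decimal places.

3.734

X̄ = (3.20 + 3.30 + 3.42 + 3.32 + 3.35 + 3.24 + 3.37 + 3.25 + 3.62 + 3.21 + 3.33 + 3.38) / 12 = 3.3325
Moving ranges: 0.10, 0.12, 0.10, 0.03, 0.11, 0.13, 0.12, 0.37, 0.41, 0.12, 0.05; M̄R̄ = 1.6600 / 11 = 0.1509
UCL = X̄ + 3·M̄R̄/d₂ = 3.3325 + 3 × 0.1509 / 1.128 = 3.7339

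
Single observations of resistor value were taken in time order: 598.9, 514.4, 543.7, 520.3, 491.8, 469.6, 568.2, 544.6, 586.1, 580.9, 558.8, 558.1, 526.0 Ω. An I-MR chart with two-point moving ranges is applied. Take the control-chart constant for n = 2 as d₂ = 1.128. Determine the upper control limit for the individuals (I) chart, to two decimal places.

X̄ = (598.9 + 514.4 + 543.7 + 520.3 + 491.8 + 469.6 + 568.2 + 544.6 + 586.1 + 580.9 + 558.8 + 558.1 + 526.0) / 13 = 543.1846
Moving ranges: 84.5, 29.3, 23.4, 28.5, 22.2, 98.6, 23.6, 41.5, 5.2, 22.1, 0.7, 32.1; M̄R̄ = 411.7000 / 12 = 34.3083
UCL = X̄ + 3·M̄R̄/d₂ = 543.1846 + 3 × 34.3083 / 1.128 = 634.4302

634.43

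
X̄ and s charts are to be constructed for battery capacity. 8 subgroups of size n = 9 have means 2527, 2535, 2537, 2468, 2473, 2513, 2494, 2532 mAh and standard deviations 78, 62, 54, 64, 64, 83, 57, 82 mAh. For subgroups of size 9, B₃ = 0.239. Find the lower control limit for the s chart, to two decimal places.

16.25

s̄ = (78 + 62 + 54 + 64 + 64 + 83 + 57 + 82) / 8 = 68.0000
LCL_s = B₃·s̄ = 0.239 × 68.0000 = 16.2520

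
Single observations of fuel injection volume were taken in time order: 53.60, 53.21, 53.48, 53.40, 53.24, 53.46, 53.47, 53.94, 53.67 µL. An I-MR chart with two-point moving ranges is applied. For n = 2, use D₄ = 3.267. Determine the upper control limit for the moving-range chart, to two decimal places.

Moving ranges: 0.39, 0.27, 0.08, 0.16, 0.22, 0.01, 0.47, 0.27; M̄R̄ = 1.8700 / 8 = 0.2338
UCL_MR = D₄·M̄R̄ = 3.267 × 0.2338 = 0.7637

0.76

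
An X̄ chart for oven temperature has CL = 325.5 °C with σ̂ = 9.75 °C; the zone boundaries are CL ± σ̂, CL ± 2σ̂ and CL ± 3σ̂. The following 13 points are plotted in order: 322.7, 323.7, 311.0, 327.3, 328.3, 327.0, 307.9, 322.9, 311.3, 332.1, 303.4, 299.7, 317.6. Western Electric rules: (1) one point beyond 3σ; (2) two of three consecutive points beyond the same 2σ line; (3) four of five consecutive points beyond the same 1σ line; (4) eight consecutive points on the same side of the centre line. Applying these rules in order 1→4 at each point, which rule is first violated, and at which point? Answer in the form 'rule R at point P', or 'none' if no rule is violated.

rule 2 at point 12

Zone of each point (C = within 1σ̂, B = 1σ̂–2σ̂, A = 2σ̂–3σ̂, * = beyond 3σ̂; sign = side of CL): 1:-C, 2:-C, 3:-B, 4:+C, 5:+C, 6:+C, 7:-B, 8:-C, 9:-B, 10:+C, 11:-A, 12:-A, 13:-C
Rule 2 (two of three consecutive points beyond the same 2σ limit) is satisfied at point 12.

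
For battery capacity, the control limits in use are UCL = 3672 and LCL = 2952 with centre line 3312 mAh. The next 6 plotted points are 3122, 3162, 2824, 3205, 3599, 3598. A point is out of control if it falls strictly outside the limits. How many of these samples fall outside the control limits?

Compare each point to [2952, 3672]: sample 3 = 2824 < LCL.

1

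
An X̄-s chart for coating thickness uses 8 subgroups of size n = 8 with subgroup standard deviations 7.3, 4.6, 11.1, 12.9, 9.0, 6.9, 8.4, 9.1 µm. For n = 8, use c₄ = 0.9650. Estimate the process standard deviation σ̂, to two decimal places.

8.98

s̄ = (7.3 + 4.6 + 11.1 + 12.9 + 9.0 + 6.9 + 8.4 + 9.1) / 8 = 8.6625
σ̂ = s̄ / c₄ = 8.6625 / 0.9650 = 8.9767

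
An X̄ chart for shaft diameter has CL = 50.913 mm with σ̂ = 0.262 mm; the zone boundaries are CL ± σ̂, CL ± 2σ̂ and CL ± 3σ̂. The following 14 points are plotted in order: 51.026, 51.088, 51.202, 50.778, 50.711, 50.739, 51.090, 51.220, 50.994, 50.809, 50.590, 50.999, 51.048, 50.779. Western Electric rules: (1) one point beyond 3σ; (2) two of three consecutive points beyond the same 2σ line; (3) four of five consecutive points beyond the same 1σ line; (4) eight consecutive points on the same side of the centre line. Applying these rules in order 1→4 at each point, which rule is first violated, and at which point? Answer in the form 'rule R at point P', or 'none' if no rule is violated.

none

Zone of each point (C = within 1σ̂, B = 1σ̂–2σ̂, A = 2σ̂–3σ̂, * = beyond 3σ̂; sign = side of CL): 1:+C, 2:+C, 3:+B, 4:-C, 5:-C, 6:-C, 7:+C, 8:+B, 9:+C, 10:-C, 11:-B, 12:+C, 13:+C, 14:-C
No rule fires across all 14 points.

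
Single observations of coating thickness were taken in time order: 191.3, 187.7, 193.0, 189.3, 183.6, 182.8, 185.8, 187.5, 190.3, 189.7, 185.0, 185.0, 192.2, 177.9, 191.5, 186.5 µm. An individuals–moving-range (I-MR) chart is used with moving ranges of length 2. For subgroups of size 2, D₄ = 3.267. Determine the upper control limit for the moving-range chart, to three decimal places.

15.682

Moving ranges: 3.6, 5.3, 3.7, 5.7, 0.8, 3.0, 1.7, 2.8, 0.6, 4.7, 0.0, 7.2, 14.3, 13.6, 5.0; M̄R̄ = 72.0000 / 15 = 4.8000
UCL_MR = D₄·M̄R̄ = 3.267 × 4.8000 = 15.6816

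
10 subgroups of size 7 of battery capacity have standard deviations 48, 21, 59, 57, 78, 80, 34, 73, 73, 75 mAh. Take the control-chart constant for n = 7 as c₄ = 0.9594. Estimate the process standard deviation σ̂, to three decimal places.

s̄ = (48 + 21 + 59 + 57 + 78 + 80 + 34 + 73 + 73 + 75) / 10 = 59.8000
σ̂ = s̄ / c₄ = 59.8000 / 0.9594 = 62.3306

62.331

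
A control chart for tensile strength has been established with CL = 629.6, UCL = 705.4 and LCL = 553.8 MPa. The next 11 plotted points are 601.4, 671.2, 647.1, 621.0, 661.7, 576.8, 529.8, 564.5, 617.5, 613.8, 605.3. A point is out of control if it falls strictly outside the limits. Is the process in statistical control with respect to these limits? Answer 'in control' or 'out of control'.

out of control

Compare each point to [553.8, 705.4]: sample 7 = 529.8 < LCL.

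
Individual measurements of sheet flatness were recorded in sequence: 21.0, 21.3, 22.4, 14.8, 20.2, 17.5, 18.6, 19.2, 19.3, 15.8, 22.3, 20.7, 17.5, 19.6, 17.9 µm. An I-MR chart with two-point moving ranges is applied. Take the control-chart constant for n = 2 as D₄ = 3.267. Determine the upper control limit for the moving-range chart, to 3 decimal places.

8.751

Moving ranges: 0.3, 1.1, 7.6, 5.4, 2.7, 1.1, 0.6, 0.1, 3.5, 6.5, 1.6, 3.2, 2.1, 1.7; M̄R̄ = 37.5000 / 14 = 2.6786
UCL_MR = D₄·M̄R̄ = 3.267 × 2.6786 = 8.7509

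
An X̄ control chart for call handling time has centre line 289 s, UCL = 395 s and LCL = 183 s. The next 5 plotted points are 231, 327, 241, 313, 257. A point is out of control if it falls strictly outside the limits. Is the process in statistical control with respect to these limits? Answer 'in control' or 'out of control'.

All 5 points lie within [183, 395].

in control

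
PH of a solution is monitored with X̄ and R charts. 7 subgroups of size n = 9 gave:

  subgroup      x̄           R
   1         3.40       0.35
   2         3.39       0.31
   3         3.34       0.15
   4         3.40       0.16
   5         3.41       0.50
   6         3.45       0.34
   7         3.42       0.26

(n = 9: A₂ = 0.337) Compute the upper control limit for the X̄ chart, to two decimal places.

X̄̄ = (3.40 + 3.39 + 3.34 + 3.40 + 3.41 + 3.45 + 3.42) / 7 = 23.8100 / 7 = 3.4014
R̄ = (0.35 + 0.31 + 0.15 + 0.16 + 0.50 + 0.34 + 0.26) / 7 = 2.0700 / 7 = 0.2957
UCL = X̄̄ + A₂·R̄ = 3.4014 + 0.337 × 0.2957 = 3.5011

3.50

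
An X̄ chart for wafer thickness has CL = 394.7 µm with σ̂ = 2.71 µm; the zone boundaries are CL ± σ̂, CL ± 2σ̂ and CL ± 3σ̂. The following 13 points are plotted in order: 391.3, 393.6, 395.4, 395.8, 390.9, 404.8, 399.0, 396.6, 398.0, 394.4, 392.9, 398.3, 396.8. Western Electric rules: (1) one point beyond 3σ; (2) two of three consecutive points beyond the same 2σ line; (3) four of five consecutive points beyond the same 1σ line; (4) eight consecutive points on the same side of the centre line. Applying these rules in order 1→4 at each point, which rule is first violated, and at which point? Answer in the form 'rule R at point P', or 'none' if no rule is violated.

rule 1 at point 6

Zone of each point (C = within 1σ̂, B = 1σ̂–2σ̂, A = 2σ̂–3σ̂, * = beyond 3σ̂; sign = side of CL): 1:-B, 2:-C, 3:+C, 4:+C, 5:-B, 6:+*, 7:+B, 8:+C, 9:+B, 10:-C, 11:-C, 12:+B, 13:+C
Rule 1 (one point beyond the 3σ limits) is satisfied at point 6.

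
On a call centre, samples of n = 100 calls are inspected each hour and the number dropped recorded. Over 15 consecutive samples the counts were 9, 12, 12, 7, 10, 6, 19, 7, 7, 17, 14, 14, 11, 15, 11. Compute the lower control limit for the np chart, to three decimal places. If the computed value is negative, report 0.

1.866

p̄ = Σdᵢ / (k·n) = 171 / (15 × 100) = 0.11400
LCL = np̄ − 3·√(np̄(1−p̄)) = 11.4000 − 3 × 3.1781 = 1.8657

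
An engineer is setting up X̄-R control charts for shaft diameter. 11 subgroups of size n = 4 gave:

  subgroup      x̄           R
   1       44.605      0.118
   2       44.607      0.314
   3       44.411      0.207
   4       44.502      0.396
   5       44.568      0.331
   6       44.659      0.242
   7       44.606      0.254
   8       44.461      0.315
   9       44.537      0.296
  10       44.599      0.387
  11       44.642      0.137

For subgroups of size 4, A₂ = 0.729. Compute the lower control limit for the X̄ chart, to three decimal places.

44.365

X̄̄ = (44.605 + 44.607 + 44.411 + 44.502 + 44.568 + 44.659 + 44.606 + 44.461 + 44.537 + 44.599 + 44.642) / 11 = 490.1970 / 11 = 44.5634
R̄ = (0.118 + 0.314 + 0.207 + 0.396 + 0.331 + 0.242 + 0.254 + 0.315 + 0.296 + 0.387 + 0.137) / 11 = 2.9970 / 11 = 0.2725
LCL = X̄̄ − A₂·R̄ = 44.5634 − 0.729 × 0.2725 = 44.3647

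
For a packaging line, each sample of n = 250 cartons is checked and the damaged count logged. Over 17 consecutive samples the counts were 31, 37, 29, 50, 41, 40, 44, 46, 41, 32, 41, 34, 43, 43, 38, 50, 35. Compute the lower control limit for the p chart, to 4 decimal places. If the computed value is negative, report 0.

0.0895

p̄ = Σdᵢ / (k·n) = 675 / (17 × 250) = 0.15882
LCL = p̄ − 3·√(p̄(1−p̄)/n) = 0.15882 − 3 × 0.02312 = 0.08947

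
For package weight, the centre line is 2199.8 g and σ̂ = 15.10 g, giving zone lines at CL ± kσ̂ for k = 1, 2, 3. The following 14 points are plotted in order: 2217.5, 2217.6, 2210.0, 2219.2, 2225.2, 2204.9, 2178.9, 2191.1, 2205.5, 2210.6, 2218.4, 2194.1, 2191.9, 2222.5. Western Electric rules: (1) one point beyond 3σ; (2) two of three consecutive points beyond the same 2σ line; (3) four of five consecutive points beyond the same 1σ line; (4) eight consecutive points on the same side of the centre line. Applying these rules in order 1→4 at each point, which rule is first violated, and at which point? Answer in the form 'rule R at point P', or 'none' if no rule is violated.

Zone of each point (C = within 1σ̂, B = 1σ̂–2σ̂, A = 2σ̂–3σ̂, * = beyond 3σ̂; sign = side of CL): 1:+B, 2:+B, 3:+C, 4:+B, 5:+B, 6:+C, 7:-B, 8:-C, 9:+C, 10:+C, 11:+B, 12:-C, 13:-C, 14:+B
Rule 3 (four of five consecutive points beyond the same 1σ limit) is satisfied at point 5.

rule 3 at point 5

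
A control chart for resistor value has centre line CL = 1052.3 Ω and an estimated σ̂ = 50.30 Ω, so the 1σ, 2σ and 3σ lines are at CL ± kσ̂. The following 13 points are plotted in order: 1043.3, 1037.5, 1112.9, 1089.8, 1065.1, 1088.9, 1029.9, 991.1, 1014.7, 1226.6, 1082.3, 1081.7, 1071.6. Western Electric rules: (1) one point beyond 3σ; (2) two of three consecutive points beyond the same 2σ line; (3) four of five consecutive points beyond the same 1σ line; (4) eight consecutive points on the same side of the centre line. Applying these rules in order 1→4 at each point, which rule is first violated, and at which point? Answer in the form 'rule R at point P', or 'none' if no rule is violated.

Zone of each point (C = within 1σ̂, B = 1σ̂–2σ̂, A = 2σ̂–3σ̂, * = beyond 3σ̂; sign = side of CL): 1:-C, 2:-C, 3:+B, 4:+C, 5:+C, 6:+C, 7:-C, 8:-B, 9:-C, 10:+*, 11:+C, 12:+C, 13:+C
Rule 1 (one point beyond the 3σ limits) is satisfied at point 10.

rule 1 at point 10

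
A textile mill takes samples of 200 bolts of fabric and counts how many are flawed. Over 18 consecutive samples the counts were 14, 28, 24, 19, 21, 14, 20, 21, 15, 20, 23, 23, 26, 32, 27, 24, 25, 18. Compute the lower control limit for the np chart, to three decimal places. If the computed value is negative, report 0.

p̄ = Σdᵢ / (k·n) = 394 / (18 × 200) = 0.10944
LCL = np̄ − 3·√(np̄(1−p̄)) = 21.8889 − 3 × 4.4151 = 8.6435

8.644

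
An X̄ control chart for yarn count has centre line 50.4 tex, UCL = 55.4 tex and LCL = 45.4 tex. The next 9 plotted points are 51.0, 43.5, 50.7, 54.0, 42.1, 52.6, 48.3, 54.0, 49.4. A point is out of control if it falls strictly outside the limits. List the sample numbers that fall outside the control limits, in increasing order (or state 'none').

Compare each point to [45.4, 55.4]: sample 2 = 43.5 < LCL; sample 5 = 42.1 < LCL.

2, 5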